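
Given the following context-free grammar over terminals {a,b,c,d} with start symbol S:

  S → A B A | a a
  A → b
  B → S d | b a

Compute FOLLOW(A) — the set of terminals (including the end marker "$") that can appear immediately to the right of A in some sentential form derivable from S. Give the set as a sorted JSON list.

FIRST sets, iterate to fixpoint:
iter 1:
  A via A→b: +{b}
  B via B→b a: +{b}
  S via S→A B A: +{b}
  S via S→a a: +{a}
  FIRST[S]={a,b}  FIRST[A]={b}  FIRST[B]={b}
iter 2:
  B via B→S d: +{a}
  FIRST[S]={a,b}  FIRST[A]={b}  FIRST[B]={a,b}
iter 3: (stable)
  FIRST[S]={a,b}  FIRST[A]={b}  FIRST[B]={a,b}

Compute FOLLOW by fixpoint:
seed FOLLOW(S) with $
pass 1:
  B→S d: FOLLOW(S) ⊇ FIRST(d) = {d}; new: +{d}
  S→A B A: FOLLOW(A) ⊇ FIRST(B) = {a,b}; new: +{a,b}
  S→A B A: FOLLOW(B) ⊇ FIRST(A) = {b}; new: +{b}
  S→A B A: FOLLOW(A) ⊇ FOLLOW(S) ⊇ {$,d}; new: +{$,d}
  FOLLOW(S)={$,d}  FOLLOW(A)={$,a,b,d}  FOLLOW(B)={b}
pass 2: done
  FOLLOW(S)={$,d}  FOLLOW(A)={$,a,b,d}  FOLLOW(B)={b}

FOLLOW(A) = ["$", "a", "b", "d"]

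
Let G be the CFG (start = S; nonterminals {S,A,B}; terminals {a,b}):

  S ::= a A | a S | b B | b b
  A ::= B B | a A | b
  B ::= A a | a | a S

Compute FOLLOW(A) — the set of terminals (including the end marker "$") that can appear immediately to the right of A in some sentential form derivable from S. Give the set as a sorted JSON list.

FIRST sets, iterate to fixpoint:
iter 1:
  A via A→a A: +{a}
  A via A→b: +{b}
  B via B→A a: +{a,b}
  S via S→a A: +{a}
  S via S→b B: +{b}
  FIRST(S)={a,b}  FIRST(A)={a,b}  FIRST(B)={a,b}
iter 2: (stable)
  FIRST(S)={a,b}  FIRST(A)={a,b}  FIRST(B)={a,b}

FOLLOW iteration:
seed FOLLOW(S) with $
[1]
  A→B B: FOLLOW(B) ⊇ FIRST(B) = {a,b}; new: +{a,b}
  B→A a: FOLLOW(A) ⊇ FIRST(a) = {a}; new: +{a}
  B→a S: FOLLOW(S) ⊇ FOLLOW(B) ⊇ {a,b}; new: +{a,b}
  S→a A: FOLLOW(A) ⊇ FOLLOW(S) ⊇ {$,a,b}; new: +{$,b}
  S→b B: FOLLOW(B) ⊇ FOLLOW(S) ⊇ {$,a,b}; new: +{$}
  FOLLOW(S)={$,a,b}  FOLLOW(A)={$,a,b}  FOLLOW(B)={$,a,b}
[2] (no change)
  FOLLOW(S)={$,a,b}  FOLLOW(A)={$,a,b}  FOLLOW(B)={$,a,b}

FOLLOW(A) = ["$", "a", "b"]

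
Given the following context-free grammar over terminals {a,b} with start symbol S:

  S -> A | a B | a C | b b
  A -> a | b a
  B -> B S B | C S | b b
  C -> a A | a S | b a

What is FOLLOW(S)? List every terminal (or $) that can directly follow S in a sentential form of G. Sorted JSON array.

Compute FIRST by fixpoint:
round 1:
  A via A→a: +{a}
  A via A→b a: +{b}
  B via B→b b: +{b}
  C via C→a A: +{a}
  C via C→b a: +{b}
  S via S→A: +{a,b}
  FIRST[S]={a,b}  FIRST[A]={a,b}  FIRST[B]={b}  FIRST[C]={a,b}
round 2:
  B via B→C S: +{a}
  FIRST[S]={a,b}  FIRST[A]={a,b}  FIRST[B]={a,b}  FIRST[C]={a,b}
round 3: done
  FIRST[S]={a,b}  FIRST[A]={a,b}  FIRST[B]={a,b}  FIRST[C]={a,b}

FOLLOW sets:
initialize: $ ∈ FOLLOW(S)
iter 1:
  B→B S B: FOLLOW(B) ⊇ FIRST(S) = {a,b}; new: +{a,b}
  B→B S B: FOLLOW(S) ⊇ FIRST(B) = {a,b}; new: +{a,b}
  B→C S: FOLLOW(C) ⊇ FIRST(S) = {a,b}; new: +{a,b}
  C→a A: FOLLOW(A) ⊇ FOLLOW(C) ⊇ {a,b}; new: +{a,b}
  S→A: FOLLOW(A) ⊇ FOLLOW(S) ⊇ {$,a,b}; new: +{$}
  S→a B: FOLLOW(B) ⊇ FOLLOW(S) ⊇ {$,a,b}; new: +{$}
  S→a C: FOLLOW(C) ⊇ FOLLOW(S) ⊇ {$,a,b}; new: +{$}
  FOLLOW(S)={$,a,b}  FOLLOW(A)={$,a,b}  FOLLOW(B)={$,a,b}  FOLLOW(C)={$,a,b}
iter 2: (stable)
  FOLLOW(S)={$,a,b}  FOLLOW(A)={$,a,b}  FOLLOW(B)={$,a,b}  FOLLOW(C)={$,a,b}

FOLLOW(S) = ["$", "a", "b"]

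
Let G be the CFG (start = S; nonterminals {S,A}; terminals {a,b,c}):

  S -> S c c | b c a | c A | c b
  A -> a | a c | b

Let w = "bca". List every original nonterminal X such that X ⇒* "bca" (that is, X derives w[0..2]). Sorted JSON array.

Convert to CNF:
  S -> S X3 | T1 A | T1 T2 | T2 X4
  A -> T0 T1 | a | b
  T0 -> a
  T1 -> c
  T2 -> b
  X3 -> T1 T1
  X4 -> T1 T0

CYK table (by increasing span) — only the sub-triangle for w[0..2]:
  T[0,0] 'b' = {A,T2}  orig:{A}
  T[1,1] 'c' = {T1}  orig:{}
  T[2,2] 'a' = {A,T0}  orig:{A}
  T[0,1] 'bc' = ∅
  T[1,2] 'ca' = {S,X4}  orig:{S}
  T[0,2] 'bca' = {S}

Original NTs in T[0,2] deriving "bca": ["S"]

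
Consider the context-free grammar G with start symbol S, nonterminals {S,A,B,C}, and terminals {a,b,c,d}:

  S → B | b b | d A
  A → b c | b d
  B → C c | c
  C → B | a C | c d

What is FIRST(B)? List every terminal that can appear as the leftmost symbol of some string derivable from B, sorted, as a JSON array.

Compute FIRST by fixpoint:
pass 1:
  A via A→b c: +{b}
  B via B→c: +{c}
  C via C→B: +{c}
  C via C→a C: +{a}
  S via S→B: +{c}
  S via S→b b: +{b}
  S via S→d A: +{d}
  FIRST[S]={b,c,d}  FIRST[A]={b}  FIRST[B]={c}  FIRST[C]={a,c}
pass 2:
  B via B→C c: +{a}
  S via S→B: +{a}
  FIRST[S]={a,b,c,d}  FIRST[A]={b}  FIRST[B]={a,c}  FIRST[C]={a,c}
pass 3: done
  FIRST[S]={a,b,c,d}  FIRST[A]={b}  FIRST[B]={a,c}  FIRST[C]={a,c}

FIRST(B) = ["a", "c"]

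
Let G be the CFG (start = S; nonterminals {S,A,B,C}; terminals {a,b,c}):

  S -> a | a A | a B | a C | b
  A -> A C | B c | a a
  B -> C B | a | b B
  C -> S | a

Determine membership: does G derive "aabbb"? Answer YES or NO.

CNF form of G:
  S -> T1 A | T1 B | T1 C | a | b
  A -> A C | B T0 | T1 T1
  B -> C B | T2 B | a
  C -> T1 A | T1 B | T1 C | a | b
  T0 -> c
  T1 -> a
  T2 -> b

Fill CYK table bottom-up:
  T[0,0] 'a' = {B,C,S,T1}  orig:{B,C,S}
  T[1,1] 'a' = {B,C,S,T1}  orig:{B,C,S}
  T[2,2] 'b' = {C,S,T2}  orig:{C,S}
  T[3,3] 'b' = {C,S,T2}  orig:{C,S}
  T[4,4] 'b' = {C,S,T2}  orig:{C,S}
  T[0,1] 'aa' = {A,B,C,S}
  T[1,2] 'ab' = {C,S}
  T[2,3] 'bb' = ∅
  T[3,4] 'bb' = ∅
  T[0,2] 'aab' = {A,C,S}
  T[1,3] 'abb' = ∅
  T[2,4] 'bbb' = ∅
  T[0,3] 'aabb' = {A}
  T[1,4] 'abbb' = ∅
  T[0,4] 'aabbb' = {A}

S ∉ T[0,4] ⇒ NO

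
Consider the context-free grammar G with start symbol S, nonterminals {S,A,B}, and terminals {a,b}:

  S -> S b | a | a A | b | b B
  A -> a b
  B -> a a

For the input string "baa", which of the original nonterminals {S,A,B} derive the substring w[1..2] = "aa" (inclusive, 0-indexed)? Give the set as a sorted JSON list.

Convert to CNF:
  S -> S T1 | T0 A | T1 B | a | b
  A -> T0 T1
  B -> T0 T0
  T0 -> a
  T1 -> b

Fill CYK table bottom-up, restricted to cells inside w[1..2]:
  T[1,1] 'a' = {S,T0}  orig:{S}
  T[2,2] 'a' = {S,T0}  orig:{S}
  T[1,2] 'aa' = {B}

Original NTs in T[1,2] deriving "aa": ["B"]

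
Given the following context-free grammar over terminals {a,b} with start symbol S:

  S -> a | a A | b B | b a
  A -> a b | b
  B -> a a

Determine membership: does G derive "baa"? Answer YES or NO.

CNF form of G:
  S -> T0 A | T1 B | T1 T0 | a
  A -> T0 T1 | b
  B -> T0 T0
  T0 -> a
  T1 -> b

CYK table (by increasing span):
  T[0,0] 'b' = {A,T1}  orig:{A}
  T[1,1] 'a' = {S,T0}  orig:{S}
  T[2,2] 'a' = {S,T0}  orig:{S}
  T[0,1] 'ba' = {S}
  T[1,2] 'aa' = {B}
  T[0,2] 'baa' = {S}

S ∈ T[0,2] ⇒ YES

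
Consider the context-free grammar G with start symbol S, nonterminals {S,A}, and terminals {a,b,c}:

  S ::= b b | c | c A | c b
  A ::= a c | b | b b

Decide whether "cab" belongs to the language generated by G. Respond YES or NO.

CNF form of G:
  S -> T1 A | T1 T2 | T2 T2 | c
  A -> T0 T1 | T2 T2 | b
  T0 -> a
  T1 -> c
  T2 -> b

CYK fill:
  [0..0]={S,T1}  "c"  orig:{S}
  [1..1]={T0}  "a"  orig:{}
  [2..2]={A,T2}  "b"  orig:{A}
  [0..1]=∅  "ca"
  [1..2]=∅  "ab"
  [0..2]=∅  "cab"

S ∉ T[0,2] ⇒ NO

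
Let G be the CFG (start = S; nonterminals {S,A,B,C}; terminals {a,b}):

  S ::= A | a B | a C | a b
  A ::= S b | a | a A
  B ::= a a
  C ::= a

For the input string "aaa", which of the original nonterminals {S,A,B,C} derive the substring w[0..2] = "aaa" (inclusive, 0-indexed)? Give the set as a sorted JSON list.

CNF form of G:
  S -> S T0 | T1 A | T1 B | T1 C | T1 T0 | a
  A -> S T0 | T1 A | a
  B -> T1 T1
  C -> a
  T0 -> b
  T1 -> a

Fill CYK table bottom-up (cells [i..j] with 0 ≤ i ≤ j ≤ 2 only):
  T[0,0] 'a' = {A,C,S,T1}  orig:{A,C,S}
  T[1,1] 'a' = {A,C,S,T1}  orig:{A,C,S}
  T[2,2] 'a' = {A,C,S,T1}  orig:{A,C,S}
  T[0,1] 'aa' = {A,B,S}
  T[1,2] 'aa' = {A,B,S}
  T[0,2] 'aaa' = {A,S}

Original NTs in T[0,2] deriving "aaa": ["A", "S"]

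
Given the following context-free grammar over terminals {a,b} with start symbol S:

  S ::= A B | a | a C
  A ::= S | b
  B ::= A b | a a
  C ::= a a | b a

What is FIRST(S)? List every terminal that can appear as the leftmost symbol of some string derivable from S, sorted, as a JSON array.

Compute FIRST by fixpoint:
[1]
  A via A→b: +{b}
  B via B→A b: +{b}
  B via B→a a: +{a}
  C via C→a a: +{a}
  C via C→b a: +{b}
  S via S→A B: +{b}
  S via S→a: +{a}
  FIRST[S]={a,b}  FIRST[A]={b}  FIRST[B]={a,b}  FIRST[C]={a,b}
[2]
  A via A→S: +{a}
  FIRST[S]={a,b}  FIRST[A]={a,b}  FIRST[B]={a,b}  FIRST[C]={a,b}
[3] (stable)
  FIRST[S]={a,b}  FIRST[A]={a,b}  FIRST[B]={a,b}  FIRST[C]={a,b}

FIRST(S) = ["a", "b"]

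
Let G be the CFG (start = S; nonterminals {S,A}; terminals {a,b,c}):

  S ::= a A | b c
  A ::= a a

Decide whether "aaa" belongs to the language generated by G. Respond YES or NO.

CNF form of G:
  S -> T0 A | T1 T2
  A -> T0 T0
  T0 -> a
  T1 -> b
  T2 -> c

CYK fill:
  T[0,0] 'a' = {T0}  orig:{}
  T[1,1] 'a' = {T0}  orig:{}
  T[2,2] 'a' = {T0}  orig:{}
  T[0,1] 'aa' = {A}
  T[1,2] 'aa' = {A}
  T[0,2] 'aaa' = {S}

S ∈ T[0,2] ⇒ YES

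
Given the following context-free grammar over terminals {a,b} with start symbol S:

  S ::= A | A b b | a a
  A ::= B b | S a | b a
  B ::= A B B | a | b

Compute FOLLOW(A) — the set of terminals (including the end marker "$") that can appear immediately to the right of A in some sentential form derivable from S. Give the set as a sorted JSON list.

FIRST iteration:
pass 1:
  A via A→b a: +{b}
  B via B→A B B: +{b}
  B via B→a: +{a}
  S via S→A: +{b}
  S via S→a a: +{a}
  FIRST(S)={a,b}  FIRST(A)={b}  FIRST(B)={a,b}
pass 2:
  A via A→B b: +{a}
  FIRST(S)={a,b}  FIRST(A)={a,b}  FIRST(B)={a,b}
pass 3: (stable)
  FIRST(S)={a,b}  FIRST(A)={a,b}  FIRST(B)={a,b}

FOLLOW iteration:
FOLLOW(S) := {$}
[1]
  A→B b: FOLLOW(B) ⊇ FIRST(b) = {b}; new: +{b}
  A→S a: FOLLOW(S) ⊇ FIRST(a) = {a}; new: +{a}
  B→A B B: FOLLOW(A) ⊇ FIRST(B) = {a,b}; new: +{a,b}
  B→A B B: FOLLOW(B) ⊇ FIRST(B) = {a,b}; new: +{a}
  S→A: FOLLOW(A) ⊇ FOLLOW(S) ⊇ {$,a}; new: +{$}
  FOLLOW(S)={$,a}  FOLLOW(A)={$,a,b}  FOLLOW(B)={a,b}
[2] (stable)
  FOLLOW(S)={$,a}  FOLLOW(A)={$,a,b}  FOLLOW(B)={a,b}

FOLLOW(A) = ["$", "a", "b"]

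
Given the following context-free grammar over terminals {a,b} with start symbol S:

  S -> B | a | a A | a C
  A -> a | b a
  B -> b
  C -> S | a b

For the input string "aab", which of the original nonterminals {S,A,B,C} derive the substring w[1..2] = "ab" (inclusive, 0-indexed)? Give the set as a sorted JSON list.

CNF form of G:
  S -> T1 A | T1 C | a | b
  A -> T0 T1 | a
  B -> b
  C -> T1 A | T1 C | T1 T0 | a | b
  T0 -> b
  T1 -> a

CYK table (by increasing span) (cells [i..j] with 1 ≤ i ≤ j ≤ 2 only):
  cell(1,1) a: {A,C,S,T1}  orig:{A,C,S}
  cell(2,2) b: {B,C,S,T0}  orig:{B,C,S}
  cell(1,2) ab: {C,S}

Original NTs in T[1,2] deriving "ab": ["C", "S"]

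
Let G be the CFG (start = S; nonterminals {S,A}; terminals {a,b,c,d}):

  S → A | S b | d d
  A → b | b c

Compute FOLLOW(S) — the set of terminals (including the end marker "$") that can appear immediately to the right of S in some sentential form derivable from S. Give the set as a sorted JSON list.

FIRST sets, iterate to fixpoint:
round 1:
  A via A→b: +{b}
  S via S→A: +{b}
  S via S→d d: +{d}
  FIRST[S]={b,d}  FIRST[A]={b}
round 2: done
  FIRST[S]={b,d}  FIRST[A]={b}

FOLLOW iteration:
seed FOLLOW(S) with $
iter 1:
  S→A: FOLLOW(A) ⊇ FOLLOW(S) ⊇ {$}; new: +{$}
  S→S b: FOLLOW(S) ⊇ FIRST(b) = {b}; new: +{b}
  FOLLOW[S]={$,b}  FOLLOW[A]={$}
iter 2:
  S→A: FOLLOW(A) ⊇ FOLLOW(S) ⊇ {$,b}; new: +{b}
  FOLLOW[S]={$,b}  FOLLOW[A]={$,b}
iter 3: done
  FOLLOW[S]={$,b}  FOLLOW[A]={$,b}

FOLLOW(S) = ["$", "b"]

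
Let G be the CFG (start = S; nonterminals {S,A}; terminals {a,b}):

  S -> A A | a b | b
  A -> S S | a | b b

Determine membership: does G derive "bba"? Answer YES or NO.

Convert to CNF:
  S -> A A | T1 T0 | b
  A -> S S | T0 T0 | a
  T0 -> b
  T1 -> a

CYK fill:
  [0..0]={S,T0}  "b"  orig:{S}
  [1..1]={S,T0}  "b"  orig:{S}
  [2..2]={A,T1}  "a"  orig:{A}
  [0..1]={A}  "bb"
  [1..2]=∅  "ba"
  [0..2]={S}  "bba"

S ∈ T[0,2] ⇒ YES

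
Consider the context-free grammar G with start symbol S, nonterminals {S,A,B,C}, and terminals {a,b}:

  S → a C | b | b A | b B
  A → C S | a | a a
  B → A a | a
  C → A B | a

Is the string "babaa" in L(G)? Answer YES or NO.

CNF form of G:
  S -> T0 C | T1 A | T1 B | b
  A -> C S | T0 T0 | a
  B -> A T0 | a
  C -> A B | a
  T0 -> a
  T1 -> b

Fill CYK table bottom-up:
  T[0,0] 'b' = {S,T1}  orig:{S}
  T[1,1] 'a' = {A,B,C,T0}  orig:{A,B,C}
  T[2,2] 'b' = {S,T1}  orig:{S}
  T[3,3] 'a' = {A,B,C,T0}  orig:{A,B,C}
  T[4,4] 'a' = {A,B,C,T0}  orig:{A,B,C}
  T[0,1] 'ba' = {S}
  T[1,2] 'ab' = {A}
  T[2,3] 'ba' = {S}
  T[3,4] 'aa' = {A,B,C,S}
  T[0,2] 'bab' = {S}
  T[1,3] 'aba' = {A,B,C}
  T[2,4] 'baa' = {S}
  T[0,3] 'baba' = {S}
  T[1,4] 'abaa' = {A,B,C}
  T[0,4] 'babaa' = {S}

S ∈ T[0,4] ⇒ YES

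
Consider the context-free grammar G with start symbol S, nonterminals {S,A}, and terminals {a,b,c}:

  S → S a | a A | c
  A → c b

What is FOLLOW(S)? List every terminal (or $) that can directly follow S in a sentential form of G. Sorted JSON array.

Compute FIRST by fixpoint:
[1]
  A via A→c b: +{c}
  S via S→a A: +{a}
  S via S→c: +{c}
  FIRST(S)={a,c}  FIRST(A)={c}
[2] (stable)
  FIRST(S)={a,c}  FIRST(A)={c}

FOLLOW iteration:
initialize: $ ∈ FOLLOW(S)
[1]
  S→S a: FOLLOW(S) ⊇ FIRST(a) = {a}; new: +{a}
  S→a A: FOLLOW(A) ⊇ FOLLOW(S) ⊇ {$,a}; new: +{$,a}
  FOLLOW[S]={$,a}  FOLLOW[A]={$,a}
[2] (no change)
  FOLLOW[S]={$,a}  FOLLOW[A]={$,a}

FOLLOW(S) = ["$", "a"]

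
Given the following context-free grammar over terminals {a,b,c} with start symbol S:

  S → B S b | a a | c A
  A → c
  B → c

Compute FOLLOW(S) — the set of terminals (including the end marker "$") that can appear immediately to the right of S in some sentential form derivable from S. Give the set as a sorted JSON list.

Compute FIRST by fixpoint:
[1]
  A via A→c: +{c}
  B via B→c: +{c}
  S via S→B S b: +{c}
  S via S→a a: +{a}
  FIRST[S]={a,c}  FIRST[A]={c}  FIRST[B]={c}
[2] (stable)
  FIRST[S]={a,c}  FIRST[A]={c}  FIRST[B]={c}

FOLLOW iteration:
seed FOLLOW(S) with $
[1]
  S→B S b: FOLLOW(B) ⊇ FIRST(S) = {a,c}; new: +{a,c}
  S→B S b: FOLLOW(S) ⊇ FIRST(b) = {b}; new: +{b}
  S→c A: FOLLOW(A) ⊇ FOLLOW(S) ⊇ {$,b}; new: +{$,b}
  FOLLOW[S]={$,b}  FOLLOW[A]={$,b}  FOLLOW[B]={a,c}
[2] — fixpoint
  FOLLOW[S]={$,b}  FOLLOW[A]={$,b}  FOLLOW[B]={a,c}

FOLLOW(S) = ["$", "b"]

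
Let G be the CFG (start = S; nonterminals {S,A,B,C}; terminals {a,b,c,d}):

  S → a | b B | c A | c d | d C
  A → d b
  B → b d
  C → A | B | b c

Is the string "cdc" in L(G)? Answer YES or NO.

Convert to CNF:
  S -> T0 C | T1 B | T2 A | T2 T0 | a
  A -> T0 T1
  B -> T1 T0
  C -> T0 T1 | T1 T0 | T1 T2
  T0 -> d
  T1 -> b
  T2 -> c

CYK table (by increasing span):
  T[0,0] 'c' = {T2}  orig:{}
  T[1,1] 'd' = {T0}  orig:{}
  T[2,2] 'c' = {T2}  orig:{}
  T[0,1] 'cd' = {S}
  T[1,2] 'dc' = ∅
  T[0,2] 'cdc' = ∅

S ∉ T[0,2] ⇒ NO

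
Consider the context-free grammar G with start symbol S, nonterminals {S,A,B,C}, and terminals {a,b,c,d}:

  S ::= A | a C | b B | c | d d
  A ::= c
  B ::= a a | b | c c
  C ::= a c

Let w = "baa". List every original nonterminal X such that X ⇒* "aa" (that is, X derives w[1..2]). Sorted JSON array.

Convert to CNF:
  S -> T0 C | T2 B | T3 T3 | c
  A -> c
  B -> T0 T0 | T1 T1 | b
  C -> T0 T1
  T0 -> a
  T1 -> c
  T2 -> b
  T3 -> d

Fill CYK table bottom-up — only the sub-triangle for w[1..2]:
  T[1,1] 'a' = {T0}  orig:{}
  T[2,2] 'a' = {T0}  orig:{}
  T[1,2] 'aa' = {B}

Original NTs in T[1,2] deriving "aa": ["B"]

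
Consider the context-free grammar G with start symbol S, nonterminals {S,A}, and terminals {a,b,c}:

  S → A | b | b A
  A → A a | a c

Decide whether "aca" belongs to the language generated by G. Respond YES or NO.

Convert to CNF:
  S -> A T0 | T0 T1 | T2 A | b
  A -> A T0 | T0 T1
  T0 -> a
  T1 -> c
  T2 -> b

CYK table (by increasing span):
  cell(0,0) a: {T0}  orig:{}
  cell(1,1) c: {T1}  orig:{}
  cell(2,2) a: {T0}  orig:{}
  cell(0,1) ac: {A,S}
  cell(1,2) ca: ∅
  cell(0,2) aca: {A,S}

S ∈ T[0,2] ⇒ YES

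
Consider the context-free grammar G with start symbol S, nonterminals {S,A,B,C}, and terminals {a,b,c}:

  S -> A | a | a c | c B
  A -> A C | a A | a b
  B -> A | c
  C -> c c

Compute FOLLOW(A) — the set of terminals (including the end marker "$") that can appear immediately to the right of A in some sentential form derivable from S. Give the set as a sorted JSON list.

FIRST iteration:
iter 1:
  A via A→a A: +{a}
  B via B→A: +{a}
  B via B→c: +{c}
  C via C→c c: +{c}
  S via S→A: +{a}
  S via S→c B: +{c}
  S: {a,c}  A: {a}  B: {a,c}  C: {c}
iter 2: (no change)
  S: {a,c}  A: {a}  B: {a,c}  C: {c}

FOLLOW iteration:
initialize: $ ∈ FOLLOW(S)
[1]
  A→A C: FOLLOW(A) ⊇ FIRST(C) = {c}; new: +{c}
  A→A C: FOLLOW(C) ⊇ FOLLOW(A) ⊇ {c}; new: +{c}
  S→A: FOLLOW(A) ⊇ FOLLOW(S) ⊇ {$}; new: +{$}
  S→c B: FOLLOW(B) ⊇ FOLLOW(S) ⊇ {$}; new: +{$}
  S: {$}  A: {$,c}  B: {$}  C: {c}
[2]
  A→A C: FOLLOW(C) ⊇ FOLLOW(A) ⊇ {$,c}; new: +{$}
  S: {$}  A: {$,c}  B: {$}  C: {$,c}
[3] done
  S: {$}  A: {$,c}  B: {$}  C: {$,c}

FOLLOW(A) = ["$", "c"]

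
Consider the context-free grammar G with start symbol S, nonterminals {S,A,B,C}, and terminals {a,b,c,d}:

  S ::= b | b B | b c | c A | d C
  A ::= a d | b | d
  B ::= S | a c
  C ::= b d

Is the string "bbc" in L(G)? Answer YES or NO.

CNF form of G:
  S -> T1 C | T2 A | T3 B | T3 T2 | b
  A -> T0 T1 | b | d
  B -> T0 T2 | T1 C | T2 A | T3 B | T3 T2 | b
  C -> T3 T1
  T0 -> a
  T1 -> d
  T2 -> c
  T3 -> b

CYK fill:
  [0..0]={A,B,S,T3}  "b"  orig:{A,B,S}
  [1..1]={A,B,S,T3}  "b"  orig:{A,B,S}
  [2..2]={T2}  "c"  orig:{}
  [0..1]={B,S}  "bb"
  [1..2]={B,S}  "bc"
  [0..2]={B,S}  "bbc"

S ∈ T[0,2] ⇒ YES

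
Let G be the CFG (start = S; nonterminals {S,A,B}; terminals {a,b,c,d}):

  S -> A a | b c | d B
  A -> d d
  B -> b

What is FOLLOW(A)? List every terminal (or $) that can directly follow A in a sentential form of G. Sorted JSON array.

FIRST iteration:
[1]
  A via A→d d: +{d}
  B via B→b: +{b}
  S via S→A a: +{d}
  S via S→b c: +{b}
  S: {b,d}  A: {d}  B: {b}
[2] (no change)
  S: {b,d}  A: {d}  B: {b}

FOLLOW iteration:
FOLLOW(S) := {$}
iter 1:
  S→A a: FOLLOW(A) ⊇ FIRST(a) = {a}; new: +{a}
  S→d B: FOLLOW(B) ⊇ FOLLOW(S) ⊇ {$}; new: +{$}
  FOLLOW[S]={$}  FOLLOW[A]={a}  FOLLOW[B]={$}
iter 2: (stable)
  FOLLOW[S]={$}  FOLLOW[A]={a}  FOLLOW[B]={$}

FOLLOW(A) = ["a"]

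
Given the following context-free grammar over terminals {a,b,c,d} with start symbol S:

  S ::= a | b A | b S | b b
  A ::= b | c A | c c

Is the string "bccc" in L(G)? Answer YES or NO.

CNF form of G:
  S -> T1 A | T1 S | T1 T1 | a
  A -> T0 A | T0 T0 | b
  T0 -> c
  T1 -> b

CYK fill:
  [0..0]={A,T1}  "b"  orig:{A}
  [1..1]={T0}  "c"  orig:{}
  [2..2]={T0}  "c"  orig:{}
  [3..3]={T0}  "c"  orig:{}
  [0..1]=∅  "bc"
  [1..2]={A}  "cc"
  [2..3]={A}  "cc"
  [0..2]={S}  "bcc"
  [1..3]={A}  "ccc"
  [0..3]={S}  "bccc"

S ∈ T[0,3] ⇒ YES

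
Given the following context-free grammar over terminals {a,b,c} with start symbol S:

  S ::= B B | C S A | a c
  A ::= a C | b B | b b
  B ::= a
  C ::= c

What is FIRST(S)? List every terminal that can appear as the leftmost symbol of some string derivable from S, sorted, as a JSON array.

FIRST iteration:
[1]
  A via A→a C: +{a}
  A via A→b B: +{b}
  B via B→a: +{a}
  C via C→c: +{c}
  S via S→B B: +{a}
  S via S→C S A: +{c}
  S: {a,c}  A: {a,b}  B: {a}  C: {c}
[2] done
  S: {a,c}  A: {a,b}  B: {a}  C: {c}

FIRST(S) = ["a", "c"]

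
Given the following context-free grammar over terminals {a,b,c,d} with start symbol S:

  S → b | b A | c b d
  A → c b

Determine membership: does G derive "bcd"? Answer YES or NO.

CNF form of G:
  S -> T0 X3 | T1 A | b
  A -> T0 T1
  T0 -> c
  T1 -> b
  T2 -> d
  X3 -> T1 T2

Fill CYK table bottom-up:
  cell(0,0) b: {S,T1}  orig:{S}
  cell(1,1) c: {T0}  orig:{}
  cell(2,2) d: {T2}  orig:{}
  cell(0,1) bc: ∅
  cell(1,2) cd: ∅
  cell(0,2) bcd: ∅

S ∉ T[0,2] ⇒ NO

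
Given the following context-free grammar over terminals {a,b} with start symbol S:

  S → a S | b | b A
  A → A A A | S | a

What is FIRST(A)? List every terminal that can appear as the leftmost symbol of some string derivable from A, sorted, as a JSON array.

FIRST sets, iterate to fixpoint:
pass 1:
  A via A→a: +{a}
  S via S→a S: +{a}
  S via S→b: +{b}
  FIRST(S)={a,b}  FIRST(A)={a}
pass 2:
  A via A→S: +{b}
  FIRST(S)={a,b}  FIRST(A)={a,b}
pass 3: (stable)
  FIRST(S)={a,b}  FIRST(A)={a,b}

FIRST(A) = ["a", "b"]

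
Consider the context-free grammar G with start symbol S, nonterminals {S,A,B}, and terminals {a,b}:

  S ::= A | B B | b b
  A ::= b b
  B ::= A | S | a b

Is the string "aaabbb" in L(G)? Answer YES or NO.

Convert to CNF:
  S -> B B | T0 T0
  A -> T0 T0
  B -> B B | T0 T0 | T1 T0
  T0 -> b
  T1 -> a

CYK fill:
  T[0,0] 'a' = {T1}  orig:{}
  T[1,1] 'a' = {T1}  orig:{}
  T[2,2] 'a' = {T1}  orig:{}
  T[3,3] 'b' = {T0}  orig:{}
  T[4,4] 'b' = {T0}  orig:{}
  T[5,5] 'b' = {T0}  orig:{}
  T[0,1] 'aa' = ∅
  T[1,2] 'aa' = ∅
  T[2,3] 'ab' = {B}
  T[3,4] 'bb' = {A,B,S}
  T[4,5] 'bb' = {A,B,S}
  T[0,2] 'aaa' = ∅
  T[1,3] 'aab' = ∅
  T[2,4] 'abb' = ∅
  T[3,5] 'bbb' = ∅
  T[0,3] 'aaab' = ∅
  T[1,4] 'aabb' = ∅
  T[2,5] 'abbb' = {B,S}
  T[0,4] 'aaabb' = ∅
  T[1,5] 'aabbb' = ∅
  T[0,5] 'aaabbb' = ∅

S ∉ T[0,5] ⇒ NO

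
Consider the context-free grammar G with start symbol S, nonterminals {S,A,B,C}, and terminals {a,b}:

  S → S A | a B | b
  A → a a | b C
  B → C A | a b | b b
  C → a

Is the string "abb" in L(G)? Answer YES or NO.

CNF form of G:
  S -> S A | T0 B | b
  A -> T0 T0 | T1 C
  B -> C A | T0 T1 | T1 T1
  C -> a
  T0 -> a
  T1 -> b

CYK fill:
  cell(0,0) a: {C,T0}  orig:{C}
  cell(1,1) b: {S,T1}  orig:{S}
  cell(2,2) b: {S,T1}  orig:{S}
  cell(0,1) ab: {B}
  cell(1,2) bb: {B}
  cell(0,2) abb: {S}

S ∈ T[0,2] ⇒ YES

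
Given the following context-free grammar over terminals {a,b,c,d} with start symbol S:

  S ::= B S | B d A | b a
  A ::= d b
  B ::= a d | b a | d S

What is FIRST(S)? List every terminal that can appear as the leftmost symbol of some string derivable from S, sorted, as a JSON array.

Compute FIRST by fixpoint:
iter 1:
  A via A→d b: +{d}
  B via B→a d: +{a}
  B via B→b a: +{b}
  B via B→d S: +{d}
  S via S→B S: +{a,b,d}
  S: {a,b,d}  A: {d}  B: {a,b,d}
iter 2: (stable)
  S: {a,b,d}  A: {d}  B: {a,b,d}

FIRST(S) = ["a", "b", "d"]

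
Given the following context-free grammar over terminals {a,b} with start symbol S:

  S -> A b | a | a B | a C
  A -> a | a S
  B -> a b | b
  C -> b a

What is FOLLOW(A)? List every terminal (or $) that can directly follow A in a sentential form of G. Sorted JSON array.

FIRST iteration:
pass 1:
  A via A→a: +{a}
  B via B→a b: +{a}
  B via B→b: +{b}
  C via C→b a: +{b}
  S via S→A b: +{a}
  FIRST(S)={a}  FIRST(A)={a}  FIRST(B)={a,b}  FIRST(C)={b}
pass 2: (no change)
  FIRST(S)={a}  FIRST(A)={a}  FIRST(B)={a,b}  FIRST(C)={b}

FOLLOW sets:
seed FOLLOW(S) with $
iter 1:
  S→A b: FOLLOW(A) ⊇ FIRST(b) = {b}; new: +{b}
  S→a B: FOLLOW(B) ⊇ FOLLOW(S) ⊇ {$}; new: +{$}
  S→a C: FOLLOW(C) ⊇ FOLLOW(S) ⊇ {$}; new: +{$}
  S: {$}  A: {b}  B: {$}  C: {$}
iter 2:
  A→a S: FOLLOW(S) ⊇ FOLLOW(A) ⊇ {b}; new: +{b}
  S→a B: FOLLOW(B) ⊇ FOLLOW(S) ⊇ {$,b}; new: +{b}
  S→a C: FOLLOW(C) ⊇ FOLLOW(S) ⊇ {$,b}; new: +{b}
  S: {$,b}  A: {b}  B: {$,b}  C: {$,b}
iter 3: done
  S: {$,b}  A: {b}  B: {$,b}  C: {$,b}

FOLLOW(A) = ["b"]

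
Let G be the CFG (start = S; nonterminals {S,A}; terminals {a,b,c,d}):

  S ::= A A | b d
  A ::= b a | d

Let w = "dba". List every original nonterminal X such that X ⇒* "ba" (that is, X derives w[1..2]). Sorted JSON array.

CNF form of G:
  S -> A A | T0 T2
  A -> T0 T1 | d
  T0 -> b
  T1 -> a
  T2 -> d

Fill CYK table bottom-up — only the sub-triangle for w[1..2]:
  T[1,1] 'b' = {T0}  orig:{}
  T[2,2] 'a' = {T1}  orig:{}
  T[1,2] 'ba' = {A}

Original NTs in T[1,2] deriving "ba": ["A"]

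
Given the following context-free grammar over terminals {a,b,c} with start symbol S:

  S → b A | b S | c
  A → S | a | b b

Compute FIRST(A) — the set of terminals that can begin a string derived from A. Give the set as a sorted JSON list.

Compute FIRST by fixpoint:
pass 1:
  A via A→a: +{a}
  A via A→b b: +{b}
  S via S→b A: +{b}
  S via S→c: +{c}
  S: {b,c}  A: {a,b}
pass 2:
  A via A→S: +{c}
  S: {b,c}  A: {a,b,c}
pass 3: done
  S: {b,c}  A: {a,b,c}

FIRST(A) = ["a", "b", "c"]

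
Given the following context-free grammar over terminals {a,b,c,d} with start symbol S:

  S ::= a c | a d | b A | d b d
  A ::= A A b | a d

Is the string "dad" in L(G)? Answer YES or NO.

CNF form of G:
  S -> T0 A | T1 T2 | T1 T3 | T2 X5
  A -> A X4 | T1 T2
  T0 -> b
  T1 -> a
  T2 -> d
  T3 -> c
  X4 -> A T0
  X5 -> T0 T2

Fill CYK table bottom-up:
  [0..0]={T2}  "d"  orig:{}
  [1..1]={T1}  "a"  orig:{}
  [2..2]={T2}  "d"  orig:{}
  [0..1]=∅  "da"
  [1..2]={A,S}  "ad"
  [0..2]=∅  "dad"

S ∉ T[0,2] ⇒ NO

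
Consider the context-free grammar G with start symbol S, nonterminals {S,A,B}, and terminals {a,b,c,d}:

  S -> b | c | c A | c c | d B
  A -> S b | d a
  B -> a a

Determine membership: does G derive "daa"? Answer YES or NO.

CNF form of G:
  S -> T1 B | T3 A | T3 T3 | b | c
  A -> S T0 | T1 T2
  B -> T2 T2
  T0 -> b
  T1 -> d
  T2 -> a
  T3 -> c

CYK fill:
  T[0,0] 'd' = {T1}  orig:{}
  T[1,1] 'a' = {T2}  orig:{}
  T[2,2] 'a' = {T2}  orig:{}
  T[0,1] 'da' = {A}
  T[1,2] 'aa' = {B}
  T[0,2] 'daa' = {S}

S ∈ T[0,2] ⇒ YES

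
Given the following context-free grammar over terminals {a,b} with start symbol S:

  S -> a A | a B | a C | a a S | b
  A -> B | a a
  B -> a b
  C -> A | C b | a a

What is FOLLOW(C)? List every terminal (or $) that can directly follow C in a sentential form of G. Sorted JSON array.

Compute FIRST by fixpoint:
[1]
  A via A→a a: +{a}
  B via B→a b: +{a}
  C via C→A: +{a}
  S via S→a A: +{a}
  S via S→b: +{b}
  FIRST[S]={a,b}  FIRST[A]={a}  FIRST[B]={a}  FIRST[C]={a}
[2] done
  FIRST[S]={a,b}  FIRST[A]={a}  FIRST[B]={a}  FIRST[C]={a}

FOLLOW sets:
seed FOLLOW(S) with $
[1]
  C→C b: FOLLOW(C) ⊇ FIRST(b) = {b}; new: +{b}
  S→a A: FOLLOW(A) ⊇ FOLLOW(S) ⊇ {$}; new: +{$}
  S→a B: FOLLOW(B) ⊇ FOLLOW(S) ⊇ {$}; new: +{$}
  S→a C: FOLLOW(C) ⊇ FOLLOW(S) ⊇ {$}; new: +{$}
  FOLLOW[S]={$}  FOLLOW[A]={$}  FOLLOW[B]={$}  FOLLOW[C]={$,b}
[2]
  C→A: FOLLOW(A) ⊇ FOLLOW(C) ⊇ {$,b}; new: +{b}
  FOLLOW[S]={$}  FOLLOW[A]={$,b}  FOLLOW[B]={$}  FOLLOW[C]={$,b}
[3]
  A→B: FOLLOW(B) ⊇ FOLLOW(A) ⊇ {$,b}; new: +{b}
  FOLLOW[S]={$}  FOLLOW[A]={$,b}  FOLLOW[B]={$,b}  FOLLOW[C]={$,b}
[4] — fixpoint
  FOLLOW[S]={$}  FOLLOW[A]={$,b}  FOLLOW[B]={$,b}  FOLLOW[C]={$,b}

FOLLOW(C) = ["$", "b"]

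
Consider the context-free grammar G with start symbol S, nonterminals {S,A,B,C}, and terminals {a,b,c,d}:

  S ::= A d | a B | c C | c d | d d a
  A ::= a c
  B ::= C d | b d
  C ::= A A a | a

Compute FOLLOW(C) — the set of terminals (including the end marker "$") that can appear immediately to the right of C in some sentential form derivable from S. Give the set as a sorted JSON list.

Compute FIRST by fixpoint:
pass 1:
  A via A→a c: +{a}
  B via B→b d: +{b}
  C via C→A A a: +{a}
  S via S→A d: +{a}
  S via S→c C: +{c}
  S via S→d d a: +{d}
  FIRST[S]={a,c,d}  FIRST[A]={a}  FIRST[B]={b}  FIRST[C]={a}
pass 2:
  B via B→C d: +{a}
  FIRST[S]={a,c,d}  FIRST[A]={a}  FIRST[B]={a,b}  FIRST[C]={a}
pass 3: done
  FIRST[S]={a,c,d}  FIRST[A]={a}  FIRST[B]={a,b}  FIRST[C]={a}

Compute FOLLOW by fixpoint:
FOLLOW(S) := {$}
iter 1:
  B→C d: FOLLOW(C) ⊇ FIRST(d) = {d}; new: +{d}
  C→A A a: FOLLOW(A) ⊇ FIRST(A) = {a}; new: +{a}
  S→A d: FOLLOW(A) ⊇ FIRST(d) = {d}; new: +{d}
  S→a B: FOLLOW(B) ⊇ FOLLOW(S) ⊇ {$}; new: +{$}
  S→c C: FOLLOW(C) ⊇ FOLLOW(S) ⊇ {$}; new: +{$}
  FOLLOW[S]={$}  FOLLOW[A]={a,d}  FOLLOW[B]={$}  FOLLOW[C]={$,d}
iter 2: done
  FOLLOW[S]={$}  FOLLOW[A]={a,d}  FOLLOW[B]={$}  FOLLOW[C]={$,d}

FOLLOW(C) = ["$", "d"]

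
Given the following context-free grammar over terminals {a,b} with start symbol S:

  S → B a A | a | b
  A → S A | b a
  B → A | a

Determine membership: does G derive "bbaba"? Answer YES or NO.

CNF form of G:
  S -> B X2 | a | b
  A -> S A | T0 T1
  B -> S A | T0 T1 | a
  T0 -> b
  T1 -> a
  X2 -> T1 A

Fill CYK table bottom-up:
  T[0,0] 'b' = {S,T0}  orig:{S}
  T[1,1] 'b' = {S,T0}  orig:{S}
  T[2,2] 'a' = {B,S,T1}  orig:{B,S}
  T[3,3] 'b' = {S,T0}  orig:{S}
  T[4,4] 'a' = {B,S,T1}  orig:{B,S}
  T[0,1] 'bb' = ∅
  T[1,2] 'ba' = {A,B}
  T[2,3] 'ab' = ∅
  T[3,4] 'ba' = {A,B}
  T[0,2] 'bba' = {A,B}
  T[1,3] 'bab' = ∅
  T[2,4] 'aba' = {A,B,X2}  orig:{A,B}
  T[0,3] 'bbab' = ∅
  T[1,4] 'baba' = {A,B}
  T[0,4] 'bbaba' = {A,B}

S ∉ T[0,4] ⇒ NO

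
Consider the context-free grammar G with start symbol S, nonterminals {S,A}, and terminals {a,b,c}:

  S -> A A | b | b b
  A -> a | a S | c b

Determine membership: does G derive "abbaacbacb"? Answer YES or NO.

CNF form of G:
  S -> A A | T2 T2 | b
  A -> T0 S | T1 T2 | a
  T0 -> a
  T1 -> c
  T2 -> b

Fill CYK table bottom-up:
  cell(0,0) a: {A,T0}  orig:{A}
  cell(1,1) b: {S,T2}  orig:{S}
  cell(2,2) b: {S,T2}  orig:{S}
  cell(3,3) a: {A,T0}  orig:{A}
  cell(4,4) a: {A,T0}  orig:{A}
  cell(5,5) c: {T1}  orig:{}
  cell(6,6) b: {S,T2}  orig:{S}
  cell(7,7) a: {A,T0}  orig:{A}
  cell(8,8) c: {T1}  orig:{}
  cell(9,9) b: {S,T2}  orig:{S}
  cell(0,1) ab: {A}
  cell(1,2) bb: {S}
  cell(2,3) ba: ∅
  cell(3,4) aa: {S}
  cell(4,5) ac: ∅
  cell(5,6) cb: {A}
  cell(6,7) ba: ∅
  cell(7,8) ac: ∅
  cell(8,9) cb: {A}
  cell(0,2) abb: {A}
  cell(1,3) bba: ∅
  cell(2,4) baa: ∅
  cell(3,5) aac: ∅
  cell(4,6) acb: {S}
  cell(5,7) cba: {S}
  cell(6,8) bac: ∅
  cell(7,9) acb: {S}
  cell(0,3) abba: {S}
  cell(1,4) bbaa: ∅
  cell(2,5) baac: ∅
  cell(3,6) aacb: {A}
  cell(4,7) acba: {A}
  cell(5,8) cbac: ∅
  cell(6,9) bacb: ∅
  cell(0,4) abbaa: ∅
  cell(1,5) bbaac: ∅
  cell(2,6) baacb: ∅
  cell(3,7) aacba: {S}
  cell(4,8) acbac: ∅
  cell(5,9) cbacb: ∅
  cell(0,5) abbaac: ∅
  cell(1,6) bbaacb: ∅
  cell(2,7) baacba: ∅
  cell(3,8) aacbac: ∅
  cell(4,9) acbacb: {S}
  cell(0,6) abbaacb: {S}
  cell(1,7) bbaacba: ∅
  cell(2,8) baacbac: ∅
  cell(3,9) aacbacb: {A}
  cell(0,7) abbaacba: ∅
  cell(1,8) bbaacbac: ∅
  cell(2,9) baacbacb: ∅
  cell(0,8) abbaacbac: ∅
  cell(1,9) bbaacbacb: ∅
  cell(0,9) abbaacbacb: {S}

S ∈ T[0,9] ⇒ YES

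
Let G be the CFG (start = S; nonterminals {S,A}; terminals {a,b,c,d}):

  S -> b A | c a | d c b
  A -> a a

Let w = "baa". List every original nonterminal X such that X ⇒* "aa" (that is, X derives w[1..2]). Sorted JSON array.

CNF form of G:
  S -> T1 A | T2 T0 | T3 X4
  A -> T0 T0
  T0 -> a
  T1 -> b
  T2 -> c
  T3 -> d
  X4 -> T2 T1

CYK fill — only the sub-triangle for w[1..2]:
  [1..1]={T0}  "a"  orig:{}
  [2..2]={T0}  "a"  orig:{}
  [1..2]={A}  "aa"

Original NTs in T[1,2] deriving "aa": ["A"]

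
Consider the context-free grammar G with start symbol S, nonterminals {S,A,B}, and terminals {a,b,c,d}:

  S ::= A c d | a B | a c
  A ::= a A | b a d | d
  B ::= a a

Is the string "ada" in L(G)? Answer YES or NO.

Convert to CNF:
  S -> A X5 | T0 B | T0 T3
  A -> T0 A | T1 X4 | d
  B -> T0 T0
  T0 -> a
  T1 -> b
  T2 -> d
  T3 -> c
  X4 -> T0 T2
  X5 -> T3 T2

Fill CYK table bottom-up:
  [0..0]={T0}  "a"  orig:{}
  [1..1]={A,T2}  "d"  orig:{A}
  [2..2]={T0}  "a"  orig:{}
  [0..1]={A,X4}  "ad"  orig:{A}
  [1..2]=∅  "da"
  [0..2]=∅  "ada"

S ∉ T[0,2] ⇒ NO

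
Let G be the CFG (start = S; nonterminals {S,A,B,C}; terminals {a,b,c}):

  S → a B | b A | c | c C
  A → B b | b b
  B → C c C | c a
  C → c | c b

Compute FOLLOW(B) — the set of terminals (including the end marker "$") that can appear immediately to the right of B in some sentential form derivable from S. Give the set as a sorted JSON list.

Compute FIRST by fixpoint:
pass 1:
  A via A→b b: +{b}
  B via B→c a: +{c}
  C via C→c: +{c}
  S via S→a B: +{a}
  S via S→b A: +{b}
  S via S→c: +{c}
  FIRST(S)={a,b,c}  FIRST(A)={b}  FIRST(B)={c}  FIRST(C)={c}
pass 2:
  A via A→B b: +{c}
  FIRST(S)={a,b,c}  FIRST(A)={b,c}  FIRST(B)={c}  FIRST(C)={c}
pass 3: done
  FIRST(S)={a,b,c}  FIRST(A)={b,c}  FIRST(B)={c}  FIRST(C)={c}

Compute FOLLOW by fixpoint:
FOLLOW(S) := {$}
round 1:
  A→B b: FOLLOW(B) ⊇ FIRST(b) = {b}; new: +{b}
  B→C c C: FOLLOW(C) ⊇ FIRST(c) = {c}; new: +{c}
  B→C c C: FOLLOW(C) ⊇ FOLLOW(B) ⊇ {b}; new: +{b}
  S→a B: FOLLOW(B) ⊇ FOLLOW(S) ⊇ {$}; new: +{$}
  S→b A: FOLLOW(A) ⊇ FOLLOW(S) ⊇ {$}; new: +{$}
  S→c C: FOLLOW(C) ⊇ FOLLOW(S) ⊇ {$}; new: +{$}
  FOLLOW[S]={$}  FOLLOW[A]={$}  FOLLOW[B]={$,b}  FOLLOW[C]={$,b,c}
round 2: — fixpoint
  FOLLOW[S]={$}  FOLLOW[A]={$}  FOLLOW[B]={$,b}  FOLLOW[C]={$,b,c}

FOLLOW(B) = ["$", "b"]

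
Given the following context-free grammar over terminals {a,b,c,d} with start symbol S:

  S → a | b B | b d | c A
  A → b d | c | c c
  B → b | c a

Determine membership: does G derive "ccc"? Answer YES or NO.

Convert to CNF:
  S -> T0 B | T0 T1 | T2 A | a
  A -> T0 T1 | T2 T2 | c
  B -> T2 T3 | b
  T0 -> b
  T1 -> d
  T2 -> c
  T3 -> a

CYK table (by increasing span):
  T[0,0] 'c' = {A,T2}  orig:{A}
  T[1,1] 'c' = {A,T2}  orig:{A}
  T[2,2] 'c' = {A,T2}  orig:{A}
  T[0,1] 'cc' = {A,S}
  T[1,2] 'cc' = {A,S}
  T[0,2] 'ccc' = {S}

S ∈ T[0,2] ⇒ YES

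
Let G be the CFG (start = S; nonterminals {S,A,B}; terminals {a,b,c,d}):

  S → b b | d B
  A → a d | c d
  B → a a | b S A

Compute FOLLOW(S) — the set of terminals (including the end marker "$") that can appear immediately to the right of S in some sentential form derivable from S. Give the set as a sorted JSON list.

FIRST iteration:
round 1:
  A via A→a d: +{a}
  A via A→c d: +{c}
  B via B→a a: +{a}
  B via B→b S A: +{b}
  S via S→b b: +{b}
  S via S→d B: +{d}
  FIRST[S]={b,d}  FIRST[A]={a,c}  FIRST[B]={a,b}
round 2: done
  FIRST[S]={b,d}  FIRST[A]={a,c}  FIRST[B]={a,b}

FOLLOW iteration:
FOLLOW(S) := {$}
round 1:
  B→b S A: FOLLOW(S) ⊇ FIRST(A) = {a,c}; new: +{a,c}
  S→d B: FOLLOW(B) ⊇ FOLLOW(S) ⊇ {$,a,c}; new: +{$,a,c}
  S: {$,a,c}  A: {}  B: {$,a,c}
round 2:
  B→b S A: FOLLOW(A) ⊇ FOLLOW(B) ⊇ {$,a,c}; new: +{$,a,c}
  S: {$,a,c}  A: {$,a,c}  B: {$,a,c}
round 3: (no change)
  S: {$,a,c}  A: {$,a,c}  B: {$,a,c}

FOLLOW(S) = ["$", "a", "c"]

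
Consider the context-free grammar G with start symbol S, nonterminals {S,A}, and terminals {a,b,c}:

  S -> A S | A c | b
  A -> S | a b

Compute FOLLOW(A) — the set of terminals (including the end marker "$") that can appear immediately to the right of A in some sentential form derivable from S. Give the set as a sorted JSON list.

FIRST sets, iterate to fixpoint:
iter 1:
  A via A→a b: +{a}
  S via S→A S: +{a}
  S via S→b: +{b}
  S: {a,b}  A: {a}
iter 2:
  A via A→S: +{b}
  S: {a,b}  A: {a,b}
iter 3: — fixpoint
  S: {a,b}  A: {a,b}

FOLLOW iteration:
seed FOLLOW(S) with $
[1]
  S→A S: FOLLOW(A) ⊇ FIRST(S) = {a,b}; new: +{a,b}
  S→A c: FOLLOW(A) ⊇ FIRST(c) = {c}; new: +{c}
  FOLLOW(S)={$}  FOLLOW(A)={a,b,c}
[2]
  A→S: FOLLOW(S) ⊇ FOLLOW(A) ⊇ {a,b,c}; new: +{a,b,c}
  FOLLOW(S)={$,a,b,c}  FOLLOW(A)={a,b,c}
[3] — fixpoint
  FOLLOW(S)={$,a,b,c}  FOLLOW(A)={a,b,c}

FOLLOW(A) = ["a", "b", "c"]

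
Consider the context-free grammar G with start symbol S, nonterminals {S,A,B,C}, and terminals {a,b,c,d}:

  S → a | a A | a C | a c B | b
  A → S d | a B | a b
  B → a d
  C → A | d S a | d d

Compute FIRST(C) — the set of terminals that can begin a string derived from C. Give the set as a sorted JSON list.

FIRST iteration:
iter 1:
  A via A→a B: +{a}
  B via B→a d: +{a}
  C via C→A: +{a}
  C via C→d S a: +{d}
  S via S→a: +{a}
  S via S→b: +{b}
  S: {a,b}  A: {a}  B: {a}  C: {a,d}
iter 2:
  A via A→S d: +{b}
  C via C→A: +{b}
  S: {a,b}  A: {a,b}  B: {a}  C: {a,b,d}
iter 3: done
  S: {a,b}  A: {a,b}  B: {a}  C: {a,b,d}

FIRST(C) = ["a", "b", "d"]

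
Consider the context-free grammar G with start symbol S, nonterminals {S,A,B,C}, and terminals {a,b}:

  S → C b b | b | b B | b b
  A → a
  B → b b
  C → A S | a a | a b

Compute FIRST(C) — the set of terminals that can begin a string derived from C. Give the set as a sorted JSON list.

Compute FIRST by fixpoint:
round 1:
  A via A→a: +{a}
  B via B→b b: +{b}
  C via C→A S: +{a}
  S via S→C b b: +{a}
  S via S→b: +{b}
  FIRST[S]={a,b}  FIRST[A]={a}  FIRST[B]={b}  FIRST[C]={a}
round 2: (no change)
  FIRST[S]={a,b}  FIRST[A]={a}  FIRST[B]={b}  FIRST[C]={a}

FIRST(C) = ["a"]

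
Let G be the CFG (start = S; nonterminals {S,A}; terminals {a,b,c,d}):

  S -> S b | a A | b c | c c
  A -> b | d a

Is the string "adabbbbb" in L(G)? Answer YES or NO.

CNF form of G:
  S -> S T2 | T1 A | T2 T3 | T3 T3
  A -> T0 T1 | b
  T0 -> d
  T1 -> a
  T2 -> b
  T3 -> c

CYK table (by increasing span):
  [0..0]={T1}  "a"  orig:{}
  [1..1]={T0}  "d"  orig:{}
  [2..2]={T1}  "a"  orig:{}
  [3..3]={A,T2}  "b"  orig:{A}
  [4..4]={A,T2}  "b"  orig:{A}
  [5..5]={A,T2}  "b"  orig:{A}
  [6..6]={A,T2}  "b"  orig:{A}
  [7..7]={A,T2}  "b"  orig:{A}
  [0..1]=∅  "ad"
  [1..2]={A}  "da"
  [2..3]={S}  "ab"
  [3..4]=∅  "bb"
  [4..5]=∅  "bb"
  [5..6]=∅  "bb"
  [6..7]=∅  "bb"
  [0..2]={S}  "ada"
  [1..3]=∅  "dab"
  [2..4]={S}  "abb"
  [3..5]=∅  "bbb"
  [4..6]=∅  "bbb"
  [5..7]=∅  "bbb"
  [0..3]={S}  "adab"
  [1..4]=∅  "dabb"
  [2..5]={S}  "abbb"
  [3..6]=∅  "bbbb"
  [4..7]=∅  "bbbb"
  [0..4]={S}  "adabb"
  [1..5]=∅  "dabbb"
  [2..6]={S}  "abbbb"
  [3..7]=∅  "bbbbb"
  [0..5]={S}  "adabbb"
  [1..6]=∅  "dabbbb"
  [2..7]={S}  "abbbbb"
  [0..6]={S}  "adabbbb"
  [1..7]=∅  "dabbbbb"
  [0..7]={S}  "adabbbbb"

S ∈ T[0,7] ⇒ YES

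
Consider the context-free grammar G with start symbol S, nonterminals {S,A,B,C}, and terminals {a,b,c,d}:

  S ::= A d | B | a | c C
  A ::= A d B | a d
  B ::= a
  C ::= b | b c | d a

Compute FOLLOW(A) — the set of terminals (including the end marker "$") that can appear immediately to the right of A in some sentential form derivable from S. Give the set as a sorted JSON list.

Compute FIRST by fixpoint:
pass 1:
  A via A→a d: +{a}
  B via B→a: +{a}
  C via C→b: +{b}
  C via C→d a: +{d}
  S via S→A d: +{a}
  S via S→c C: +{c}
  S: {a,c}  A: {a}  B: {a}  C: {b,d}
pass 2: done
  S: {a,c}  A: {a}  B: {a}  C: {b,d}

FOLLOW iteration:
FOLLOW(S) := {$}
pass 1:
  A→A d B: FOLLOW(A) ⊇ FIRST(d) = {d}; new: +{d}
  A→A d B: FOLLOW(B) ⊇ FOLLOW(A) ⊇ {d}; new: +{d}
  S→B: FOLLOW(B) ⊇ FOLLOW(S) ⊇ {$}; new: +{$}
  S→c C: FOLLOW(C) ⊇ FOLLOW(S) ⊇ {$}; new: +{$}
  S: {$}  A: {d}  B: {$,d}  C: {$}
pass 2: done
  S: {$}  A: {d}  B: {$,d}  C: {$}

FOLLOW(A) = ["d"]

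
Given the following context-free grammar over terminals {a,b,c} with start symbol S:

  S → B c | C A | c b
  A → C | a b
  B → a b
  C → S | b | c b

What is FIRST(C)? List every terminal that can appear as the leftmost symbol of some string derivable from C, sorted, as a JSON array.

Compute FIRST by fixpoint:
iter 1:
  A via A→a b: +{a}
  B via B→a b: +{a}
  C via C→b: +{b}
  C via C→c b: +{c}
  S via S→B c: +{a}
  S via S→C A: +{b,c}
  FIRST[S]={a,b,c}  FIRST[A]={a}  FIRST[B]={a}  FIRST[C]={b,c}
iter 2:
  A via A→C: +{b,c}
  C via C→S: +{a}
  FIRST[S]={a,b,c}  FIRST[A]={a,b,c}  FIRST[B]={a}  FIRST[C]={a,b,c}
iter 3: (stable)
  FIRST[S]={a,b,c}  FIRST[A]={a,b,c}  FIRST[B]={a}  FIRST[C]={a,b,c}

FIRST(C) = ["a", "b", "c"]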